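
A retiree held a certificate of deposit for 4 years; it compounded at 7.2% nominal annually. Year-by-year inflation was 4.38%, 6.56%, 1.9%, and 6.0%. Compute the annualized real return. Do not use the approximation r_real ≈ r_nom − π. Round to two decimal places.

2.39%

Cumulative inflation factor: 1.0438 × 1.0656 × 1.019 × 1.060 ≈ 1.20141.
Nominal growth factor: 1.32062. Real growth factor = 1.32062 / 1.20141 ≈ 1.09923.
Annualized: 1.09923^(1/4) − 1 ≈ 0.02393.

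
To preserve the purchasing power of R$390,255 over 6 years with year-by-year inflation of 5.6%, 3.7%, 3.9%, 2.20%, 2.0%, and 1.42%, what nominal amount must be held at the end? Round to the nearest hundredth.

R$469,441.38

Cumulative price-level factor: 1.056 × 1.037 × 1.039 × 1.0220 × 1.020 × 1.0142 ≈ 1.2029093371.
The nominal amount required is R$390,255 scaled up by that factor.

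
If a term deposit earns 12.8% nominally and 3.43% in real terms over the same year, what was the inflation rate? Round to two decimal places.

From (1+r_nom) = (1+r_real)(1+π), we get 1+π = (1 + 12.8%)/(1 + 3.43%) = 1.128/1.0343 ≈ 1.09059.
So π ≈ 9.0593%.

9.06%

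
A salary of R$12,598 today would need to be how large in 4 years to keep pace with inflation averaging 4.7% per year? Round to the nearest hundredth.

Cumulative price-level factor: (1+4.7%)^4 ≈ 1.2016741717.
The nominal amount required is R$12,598 scaled up by that factor.

R$15,138.69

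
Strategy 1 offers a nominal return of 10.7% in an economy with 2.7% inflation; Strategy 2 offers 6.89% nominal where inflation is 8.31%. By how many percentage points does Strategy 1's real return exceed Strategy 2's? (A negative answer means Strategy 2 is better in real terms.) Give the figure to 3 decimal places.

Strategy 1 real return: 1.107/1.027 − 1 = 7.7897%.
Strategy 2 real return: 1.0689/1.0831 − 1 = -1.3111%.
Difference: 7.7897 − (-1.3111) = 9.1008 pp.

9.101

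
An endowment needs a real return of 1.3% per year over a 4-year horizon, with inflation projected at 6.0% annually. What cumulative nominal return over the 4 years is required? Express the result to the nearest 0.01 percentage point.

Required annual nominal rate: (1+1.3%)(1+6.0%) − 1 = 7.378%.
Cumulative over 4 years: (1 + 0.07378)^4 − 1 ≈ 0.32942.

32.94%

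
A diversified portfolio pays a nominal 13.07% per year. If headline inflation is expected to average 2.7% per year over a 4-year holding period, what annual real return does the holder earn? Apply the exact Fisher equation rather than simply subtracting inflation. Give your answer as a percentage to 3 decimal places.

With constant rates the annual real return is the same each year: (1+13.07%)/(1+2.7%) − 1 = 0.10097.

10.097%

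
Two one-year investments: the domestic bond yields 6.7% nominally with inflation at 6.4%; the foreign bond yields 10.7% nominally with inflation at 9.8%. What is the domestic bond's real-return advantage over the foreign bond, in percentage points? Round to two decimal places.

The domestic bond real return: 1.067/1.064 − 1 = 0.282%.
The foreign bond real return: 1.107/1.098 − 1 = 0.820%.
Difference: 0.282 − 0.820 = -0.538 pp.

-0.54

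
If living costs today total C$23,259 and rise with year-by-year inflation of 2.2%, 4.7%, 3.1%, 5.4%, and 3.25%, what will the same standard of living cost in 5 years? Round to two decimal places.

C$27,924.02

Cumulative price-level factor: 1.022 × 1.047 × 1.031 × 1.054 × 1.0325 ≈ 1.2005684160.
The nominal amount required is C$23,259 scaled up by that factor.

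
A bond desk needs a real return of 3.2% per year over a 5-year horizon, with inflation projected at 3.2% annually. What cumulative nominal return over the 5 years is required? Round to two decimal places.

Required annual nominal rate: (1+3.2%)(1+3.2%) − 1 = 6.5024%.
Cumulative over 5 years: (1 + 0.065024)^5 − 1 ≈ 0.37024.

37.02%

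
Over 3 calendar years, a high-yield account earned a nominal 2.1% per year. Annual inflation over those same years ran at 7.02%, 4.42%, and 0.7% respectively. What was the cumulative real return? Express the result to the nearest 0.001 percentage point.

-5.420%

Cumulative inflation factor: 1.0702 × 1.0442 × 1.007 ≈ 1.12533.
Nominal growth factor: 1.06433. Real growth factor = 1.06433 / 1.12533 ≈ 0.94580.
Total real return ≈ -5.4200%.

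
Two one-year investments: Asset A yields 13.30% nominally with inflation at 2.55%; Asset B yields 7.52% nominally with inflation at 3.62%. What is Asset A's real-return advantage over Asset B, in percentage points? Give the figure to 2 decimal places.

Asset A real return: 1.1330/1.0255 − 1 = 10.483%.
Asset B real return: 1.0752/1.0362 − 1 = 3.764%.
Difference: 10.483 − 3.764 = 6.719 pp.

6.72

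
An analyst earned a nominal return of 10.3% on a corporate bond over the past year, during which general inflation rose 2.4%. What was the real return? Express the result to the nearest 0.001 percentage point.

Real return via the Fisher equation: (1 + 10.3%)/(1 + 2.4%) − 1 = 1.103/1.024 − 1 ≈ 0.07715.

7.715%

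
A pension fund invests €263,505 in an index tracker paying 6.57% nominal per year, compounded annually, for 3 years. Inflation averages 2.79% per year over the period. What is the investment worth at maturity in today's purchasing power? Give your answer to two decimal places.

Nominal value at maturity: €263,505 × (1 + 6.57%)^3 ≈ €318,928.81.
Price-level factor over 3 years: (1 + 2.79%)^3 ≈ 1.0860569476.
The maturity value deflated by that factor is the answer in today's purchasing power.

€293,657.54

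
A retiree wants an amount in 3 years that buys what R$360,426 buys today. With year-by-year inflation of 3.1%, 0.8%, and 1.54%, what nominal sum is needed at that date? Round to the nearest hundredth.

Cumulative price-level factor: 1.031 × 1.008 × 1.0154 = 1.0552524192.
Multiplying R$360,426 by the price-level factor gives the future nominal sum.

R$380,340.41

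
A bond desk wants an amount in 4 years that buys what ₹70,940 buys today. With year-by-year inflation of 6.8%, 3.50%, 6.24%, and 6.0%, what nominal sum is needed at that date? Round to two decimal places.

₹88,307.32

Cumulative price-level factor: 1.068 × 1.0350 × 1.0624 × 1.060 ≈ 1.2448170547.
The nominal amount required is ₹70,940 scaled up by that factor.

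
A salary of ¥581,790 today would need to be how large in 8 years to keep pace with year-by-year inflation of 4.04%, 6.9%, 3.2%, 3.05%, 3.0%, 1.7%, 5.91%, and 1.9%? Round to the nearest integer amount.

Cumulative price-level factor: 1.0404 × 1.069 × 1.032 × 1.0305 × 1.030 × 1.017 × 1.0591 × 1.019 ≈ 1.3371344305.
The nominal amount required is ¥581,790 scaled up by that factor.

¥777,931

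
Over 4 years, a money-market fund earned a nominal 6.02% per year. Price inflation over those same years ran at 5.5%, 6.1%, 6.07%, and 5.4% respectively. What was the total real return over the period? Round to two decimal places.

Cumulative inflation factor: 1.055 × 1.061 × 1.0607 × 1.054 ≈ 1.25141.
Nominal growth factor: 1.26343. Real growth factor = 1.26343 / 1.25141 ≈ 1.00960.
Total real return ≈ 0.9602%.

0.96%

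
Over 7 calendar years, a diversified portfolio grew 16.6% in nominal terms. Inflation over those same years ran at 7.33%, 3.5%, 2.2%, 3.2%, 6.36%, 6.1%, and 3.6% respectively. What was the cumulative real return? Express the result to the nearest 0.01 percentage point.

Cumulative inflation factor: 1.0733 × 1.035 × 1.022 × 1.032 × 1.0636 × 1.061 × 1.036 ≈ 1.36976.
Nominal growth factor: 1.16600. Real growth factor = 1.16600 / 1.36976 ≈ 0.85124.
Total real return ≈ -14.8758%.

-14.88%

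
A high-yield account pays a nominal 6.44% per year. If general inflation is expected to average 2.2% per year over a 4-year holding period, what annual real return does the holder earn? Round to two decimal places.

4.15%

With constant rates the annual real return is the same each year: (1+6.44%)/(1+2.2%) − 1 = 0.04149.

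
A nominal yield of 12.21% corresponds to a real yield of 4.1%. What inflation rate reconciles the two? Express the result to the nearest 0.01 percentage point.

From (1+r_nom) = (1+r_real)(1+π), we get 1+π = (1 + 12.21%)/(1 + 4.1%) = 1.1221/1.041 ≈ 1.07791.
So π ≈ 7.7906%.

7.79%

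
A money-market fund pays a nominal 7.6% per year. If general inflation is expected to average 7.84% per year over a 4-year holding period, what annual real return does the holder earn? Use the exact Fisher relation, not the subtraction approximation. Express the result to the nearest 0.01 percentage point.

With constant rates the annual real return is the same each year: (1+7.6%)/(1+7.84%) − 1 = -0.00223.

-0.22%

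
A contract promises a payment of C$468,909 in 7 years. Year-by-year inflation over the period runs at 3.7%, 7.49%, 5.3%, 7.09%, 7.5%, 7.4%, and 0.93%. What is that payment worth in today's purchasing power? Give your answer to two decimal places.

C$320,133.73

Price-level factor over 7 years: 1.037 × 1.0749 × 1.053 × 1.0709 × 1.075 × 1.074 × 1.0093 ≈ 1.4647284864.
Purchasing power today: C$468,909 divided by that factor.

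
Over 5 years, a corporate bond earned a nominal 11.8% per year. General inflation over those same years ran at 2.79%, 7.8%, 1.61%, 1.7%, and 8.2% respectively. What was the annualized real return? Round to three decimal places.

7.110%

Cumulative inflation factor: 1.0279 × 1.078 × 1.0161 × 1.017 × 1.082 ≈ 1.23895.
Nominal growth factor: 1.74666. Real growth factor = 1.74666 / 1.23895 ≈ 1.40979.
Annualized: 1.40979^(1/5) − 1 ≈ 0.07110.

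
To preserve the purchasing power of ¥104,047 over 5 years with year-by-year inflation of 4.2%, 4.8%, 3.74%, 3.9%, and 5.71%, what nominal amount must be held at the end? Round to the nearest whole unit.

¥129,460

Cumulative price-level factor: 1.042 × 1.048 × 1.0374 × 1.039 × 1.0571 ≈ 1.2442477545.
The nominal amount required is ¥104,047 scaled up by that factor.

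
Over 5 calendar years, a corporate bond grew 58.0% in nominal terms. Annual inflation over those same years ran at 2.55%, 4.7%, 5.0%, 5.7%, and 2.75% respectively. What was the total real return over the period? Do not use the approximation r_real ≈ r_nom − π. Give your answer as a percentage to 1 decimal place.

29.0%

Cumulative inflation factor: 1.0255 × 1.047 × 1.050 × 1.057 × 1.0275 ≈ 1.22441.
Nominal growth factor: 1.58000. Real growth factor = 1.58000 / 1.22441 ≈ 1.29041.
Total real return ≈ 29.0413%.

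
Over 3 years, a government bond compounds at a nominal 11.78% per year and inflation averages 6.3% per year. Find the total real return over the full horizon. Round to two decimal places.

The annual real rate is (1+11.78%)/(1+6.3%) − 1 = 5.1552%.
Compounded over 3 years: (1 + 0.051552)^3 − 1 ≈ 0.16277.

16.28%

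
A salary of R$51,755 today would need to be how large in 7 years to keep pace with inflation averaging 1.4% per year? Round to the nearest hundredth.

Cumulative price-level factor: (1+1.4%)^7 ≈ 1.1022133959.
The nominal amount required is R$51,755 scaled up by that factor.

R$57,045.05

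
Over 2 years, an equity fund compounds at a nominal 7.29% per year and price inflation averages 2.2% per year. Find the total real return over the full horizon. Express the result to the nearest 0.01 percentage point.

10.21%

The annual real rate is (1+7.29%)/(1+2.2%) − 1 = 4.9804%.
Compounded over 2 years: (1 + 0.049804)^2 − 1 ≈ 0.10209.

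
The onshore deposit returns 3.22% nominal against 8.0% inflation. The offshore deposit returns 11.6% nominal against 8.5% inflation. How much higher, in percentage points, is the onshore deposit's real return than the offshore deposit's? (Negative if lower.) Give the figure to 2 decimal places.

-7.28

The onshore deposit real return: 1.0322/1.080 − 1 = -4.426%.
The offshore deposit real return: 1.116/1.085 − 1 = 2.857%.
Difference: -4.426 − 2.857 = -7.283 pp.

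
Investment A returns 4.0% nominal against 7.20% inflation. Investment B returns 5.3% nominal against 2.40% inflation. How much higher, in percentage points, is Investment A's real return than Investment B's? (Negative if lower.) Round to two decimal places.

Investment A real return: 1.040/1.0720 − 1 = -2.985%.
Investment B real return: 1.053/1.0240 − 1 = 2.832%.
Difference: -2.985 − 2.832 = -5.817 pp.

-5.82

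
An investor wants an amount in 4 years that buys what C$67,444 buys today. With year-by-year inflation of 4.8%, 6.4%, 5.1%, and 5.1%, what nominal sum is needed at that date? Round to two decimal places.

C$83,071.43

Cumulative price-level factor: 1.048 × 1.064 × 1.051 × 1.051 ≈ 1.2317096463.
The nominal amount required is C$67,444 scaled up by that factor.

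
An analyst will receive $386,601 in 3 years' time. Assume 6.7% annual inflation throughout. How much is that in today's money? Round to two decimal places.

$318,250.95

Price-level factor over 3 years: (1 + 6.7%)^3 = 1.214767763.
Purchasing power today: $386,601 divided by that factor.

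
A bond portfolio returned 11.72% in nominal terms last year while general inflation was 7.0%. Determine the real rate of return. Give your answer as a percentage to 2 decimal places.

4.41%

Real return via the Fisher equation: (1 + 11.72%)/(1 + 7.0%) − 1 = 1.1172/1.070 − 1 ≈ 0.04411.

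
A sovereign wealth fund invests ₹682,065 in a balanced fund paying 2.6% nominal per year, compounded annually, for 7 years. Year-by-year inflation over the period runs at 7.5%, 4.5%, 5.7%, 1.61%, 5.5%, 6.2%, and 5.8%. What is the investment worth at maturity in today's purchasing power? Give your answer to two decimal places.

Nominal value at maturity: ₹682,065 × (1 + 2.6%)^7 ≈ ₹816,314.08.
Price-level factor over 7 years: 1.075 × 1.045 × 1.057 × 1.0161 × 1.055 × 1.062 × 1.058 ≈ 1.4302067962.
Dividing the nominal maturity value by the price-level factor gives the value in today's money.

₹570,766.47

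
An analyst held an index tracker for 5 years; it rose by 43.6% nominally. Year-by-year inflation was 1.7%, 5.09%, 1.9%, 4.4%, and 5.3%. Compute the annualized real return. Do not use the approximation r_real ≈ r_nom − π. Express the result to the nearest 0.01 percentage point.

3.70%

Cumulative inflation factor: 1.017 × 1.0509 × 1.019 × 1.044 × 1.053 ≈ 1.19725.
Nominal growth factor: 1.43600. Real growth factor = 1.43600 / 1.19725 ≈ 1.19941.
Annualized: 1.19941^(1/5) − 1 ≈ 0.03704.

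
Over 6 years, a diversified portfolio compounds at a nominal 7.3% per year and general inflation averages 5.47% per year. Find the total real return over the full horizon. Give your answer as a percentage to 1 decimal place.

10.9%

The annual real rate is (1+7.3%)/(1+5.47%) − 1 = 1.7351%.
Compounded over 6 years: (1 + 0.017351)^6 − 1 ≈ 0.10873.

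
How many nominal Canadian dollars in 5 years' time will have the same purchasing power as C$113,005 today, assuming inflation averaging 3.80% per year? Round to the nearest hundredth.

C$136,170.94

Cumulative price-level factor: (1+3.80%)^5 ≈ 1.2049992249.
Multiplying C$113,005 by the price-level factor gives the future nominal sum.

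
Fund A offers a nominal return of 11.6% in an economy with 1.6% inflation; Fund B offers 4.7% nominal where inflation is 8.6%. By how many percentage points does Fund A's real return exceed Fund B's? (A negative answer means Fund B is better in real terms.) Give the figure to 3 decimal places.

13.434

Fund A real return: 1.116/1.016 − 1 = 9.8425%.
Fund B real return: 1.047/1.086 − 1 = -3.5912%.
Difference: 9.8425 − (-3.5912) = 13.4337 pp.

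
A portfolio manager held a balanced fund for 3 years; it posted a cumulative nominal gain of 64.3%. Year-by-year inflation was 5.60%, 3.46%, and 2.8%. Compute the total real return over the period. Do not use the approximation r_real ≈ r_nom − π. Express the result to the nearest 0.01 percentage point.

46.29%

Cumulative inflation factor: 1.0560 × 1.0346 × 1.028 ≈ 1.12313.
Nominal growth factor: 1.64300. Real growth factor = 1.64300 / 1.12313 ≈ 1.46288.
Total real return ≈ 46.2878%.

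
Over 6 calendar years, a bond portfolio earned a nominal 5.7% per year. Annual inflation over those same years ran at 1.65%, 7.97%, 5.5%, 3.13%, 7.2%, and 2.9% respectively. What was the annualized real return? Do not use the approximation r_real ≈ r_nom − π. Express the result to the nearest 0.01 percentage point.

0.96%

Cumulative inflation factor: 1.0165 × 1.0797 × 1.055 × 1.0313 × 1.072 × 1.029 ≈ 1.31722.
Nominal growth factor: 1.39460. Real growth factor = 1.39460 / 1.31722 ≈ 1.05875.
Annualized: 1.05875^(1/6) − 1 ≈ 0.00956.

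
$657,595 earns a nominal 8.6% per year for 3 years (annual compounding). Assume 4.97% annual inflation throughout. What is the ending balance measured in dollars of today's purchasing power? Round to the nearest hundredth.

$728,202.87

Nominal value at maturity: $657,595 × (1 + 8.6%)^3 ≈ $842,263.50.
Price-level factor over 3 years: (1 + 4.97%)^3 ≈ 1.1566330335.
Dividing the nominal maturity value by the price-level factor gives the value in today's money.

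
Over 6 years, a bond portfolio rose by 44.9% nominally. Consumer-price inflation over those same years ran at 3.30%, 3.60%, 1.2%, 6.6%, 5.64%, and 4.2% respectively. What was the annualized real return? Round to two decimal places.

Cumulative inflation factor: 1.0330 × 1.0360 × 1.012 × 1.066 × 1.0564 × 1.042 ≈ 1.27085.
Nominal growth factor: 1.44900. Real growth factor = 1.44900 / 1.27085 ≈ 1.14018.
Annualized: 1.14018^(1/6) − 1 ≈ 0.02211.

2.21%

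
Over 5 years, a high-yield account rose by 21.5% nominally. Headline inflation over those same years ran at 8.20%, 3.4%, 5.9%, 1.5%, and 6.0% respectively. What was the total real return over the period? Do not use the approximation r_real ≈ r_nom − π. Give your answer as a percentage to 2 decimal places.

Cumulative inflation factor: 1.0820 × 1.034 × 1.059 × 1.015 × 1.060 ≈ 1.27472.
Nominal growth factor: 1.21500. Real growth factor = 1.21500 / 1.27472 ≈ 0.95315.
Total real return ≈ -4.6851%.

-4.69%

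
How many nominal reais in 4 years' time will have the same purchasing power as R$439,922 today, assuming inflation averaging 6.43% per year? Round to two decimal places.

R$564,458.39

Cumulative price-level factor: (1+6.43%)^4 ≈ 1.2830874248.
The nominal amount required is R$439,922 scaled up by that factor.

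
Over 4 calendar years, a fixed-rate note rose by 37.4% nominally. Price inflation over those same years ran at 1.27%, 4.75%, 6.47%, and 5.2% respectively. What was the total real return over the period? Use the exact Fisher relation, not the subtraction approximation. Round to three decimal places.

Cumulative inflation factor: 1.0127 × 1.0475 × 1.0647 × 1.052 ≈ 1.18817.
Nominal growth factor: 1.37400. Real growth factor = 1.37400 / 1.18817 ≈ 1.15640.
Total real return ≈ 15.6402%.

15.640%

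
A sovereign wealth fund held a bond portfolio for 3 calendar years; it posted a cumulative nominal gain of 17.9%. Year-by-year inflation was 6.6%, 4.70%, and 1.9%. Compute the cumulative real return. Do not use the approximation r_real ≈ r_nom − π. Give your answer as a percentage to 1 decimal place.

Cumulative inflation factor: 1.066 × 1.0470 × 1.019 ≈ 1.13731.
Nominal growth factor: 1.17900. Real growth factor = 1.17900 / 1.13731 ≈ 1.03666.
Total real return ≈ 3.6659%.

3.7%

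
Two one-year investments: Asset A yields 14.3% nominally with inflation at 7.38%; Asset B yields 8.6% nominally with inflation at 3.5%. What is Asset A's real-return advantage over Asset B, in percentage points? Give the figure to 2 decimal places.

Asset A real return: 1.143/1.0738 − 1 = 6.444%.
Asset B real return: 1.086/1.035 − 1 = 4.928%.
Difference: 6.444 − 4.928 = 1.516 pp.

1.52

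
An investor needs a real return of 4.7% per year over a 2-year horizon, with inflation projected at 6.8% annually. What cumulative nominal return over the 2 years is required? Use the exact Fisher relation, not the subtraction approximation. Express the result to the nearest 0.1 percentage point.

25.0%

Required annual nominal rate: (1+4.7%)(1+6.8%) − 1 = 11.8196%.
Cumulative over 2 years: (1 + 0.118196)^2 − 1 ≈ 0.25036.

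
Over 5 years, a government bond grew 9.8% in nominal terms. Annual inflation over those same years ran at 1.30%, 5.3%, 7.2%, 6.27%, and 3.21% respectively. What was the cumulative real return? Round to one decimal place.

-12.5%

Cumulative inflation factor: 1.0130 × 1.053 × 1.072 × 1.0627 × 1.0321 ≈ 1.25419.
Nominal growth factor: 1.09800. Real growth factor = 1.09800 / 1.25419 ≈ 0.87546.
Total real return ≈ -12.4538%.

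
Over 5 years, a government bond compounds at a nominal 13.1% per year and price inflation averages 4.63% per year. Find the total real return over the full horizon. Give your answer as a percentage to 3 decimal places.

The annual real rate is (1+13.1%)/(1+4.63%) − 1 = 8.0952%.
Compounded over 5 years: (1 + 0.080952)^5 − 1 ≈ 0.47581.

47.581%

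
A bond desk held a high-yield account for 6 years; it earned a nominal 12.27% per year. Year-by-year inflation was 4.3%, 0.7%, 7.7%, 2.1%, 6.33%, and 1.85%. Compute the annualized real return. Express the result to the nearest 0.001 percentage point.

Cumulative inflation factor: 1.043 × 1.007 × 1.077 × 1.021 × 1.0633 × 1.0185 ≈ 1.25075.
Nominal growth factor: 2.00255. Real growth factor = 2.00255 / 1.25075 ≈ 1.60107.
Annualized: 1.60107^(1/6) − 1 ≈ 0.08160.

8.160%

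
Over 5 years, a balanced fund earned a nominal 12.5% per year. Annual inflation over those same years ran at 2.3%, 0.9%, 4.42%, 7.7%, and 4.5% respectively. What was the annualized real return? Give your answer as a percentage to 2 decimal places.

8.24%

Cumulative inflation factor: 1.023 × 1.009 × 1.0442 × 1.077 × 1.045 ≈ 1.21306.
Nominal growth factor: 1.80203. Real growth factor = 1.80203 / 1.21306 ≈ 1.48553.
Annualized: 1.48553^(1/5) − 1 ≈ 0.08237.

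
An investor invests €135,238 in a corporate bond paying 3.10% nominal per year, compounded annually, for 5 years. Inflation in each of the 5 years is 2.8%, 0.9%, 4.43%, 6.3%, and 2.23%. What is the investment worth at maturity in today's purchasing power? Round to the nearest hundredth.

€133,835.36

Nominal value at maturity: €135,238 × (1 + 3.10%)^5 ≈ €157,540.44.
Price-level factor over 5 years: 1.028 × 1.009 × 1.0443 × 1.063 × 1.0223 ≈ 1.1771212075.
The maturity value deflated by that factor is the answer in today's purchasing power.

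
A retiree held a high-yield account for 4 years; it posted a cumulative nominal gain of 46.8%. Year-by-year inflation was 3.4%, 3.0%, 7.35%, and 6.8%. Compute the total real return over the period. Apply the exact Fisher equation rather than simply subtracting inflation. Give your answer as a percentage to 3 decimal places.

Cumulative inflation factor: 1.034 × 1.030 × 1.0735 × 1.068 ≈ 1.22104.
Nominal growth factor: 1.46800. Real growth factor = 1.46800 / 1.22104 ≈ 1.20225.
Total real return ≈ 20.2251%.

20.225%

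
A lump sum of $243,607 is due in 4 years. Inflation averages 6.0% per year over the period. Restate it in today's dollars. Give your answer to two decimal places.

$192,959.56

Price-level factor over 4 years: (1 + 6.0%)^4 = 1.26247696.
Purchasing power today: $243,607 divided by that factor.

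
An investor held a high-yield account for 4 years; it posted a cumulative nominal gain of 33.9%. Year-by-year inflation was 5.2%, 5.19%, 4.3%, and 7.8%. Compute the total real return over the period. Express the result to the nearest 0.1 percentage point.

Cumulative inflation factor: 1.052 × 1.0519 × 1.043 × 1.078 ≈ 1.24421.
Nominal growth factor: 1.33900. Real growth factor = 1.33900 / 1.24421 ≈ 1.07619.
Total real return ≈ 7.6186%.

7.6%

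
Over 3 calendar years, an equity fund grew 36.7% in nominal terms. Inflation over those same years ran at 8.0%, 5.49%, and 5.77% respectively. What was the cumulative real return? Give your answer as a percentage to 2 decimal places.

Cumulative inflation factor: 1.080 × 1.0549 × 1.0577 ≈ 1.20503.
Nominal growth factor: 1.36700. Real growth factor = 1.36700 / 1.20503 ≈ 1.13441.
Total real return ≈ 13.4412%.

13.44%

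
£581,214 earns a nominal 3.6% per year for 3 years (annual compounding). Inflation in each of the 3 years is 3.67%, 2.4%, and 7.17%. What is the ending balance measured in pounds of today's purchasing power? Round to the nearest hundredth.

£568,053.25

Nominal value at maturity: £581,214 × (1 + 3.6%)^3 ≈ £646,271.99.
Price-level factor over 3 years: 1.0367 × 1.024 × 1.0717 ≈ 1.1376961434.
Dividing the nominal maturity value by the price-level factor gives the value in today's money.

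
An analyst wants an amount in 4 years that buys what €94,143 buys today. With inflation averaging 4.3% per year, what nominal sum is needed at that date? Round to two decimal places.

Cumulative price-level factor: (1+4.3%)^4 ≈ 1.1834154468.
The nominal amount required is €94,143 scaled up by that factor.

€111,410.28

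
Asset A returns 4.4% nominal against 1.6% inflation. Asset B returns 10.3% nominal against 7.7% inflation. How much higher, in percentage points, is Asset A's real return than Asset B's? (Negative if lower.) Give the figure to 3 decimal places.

0.342

Asset A real return: 1.044/1.016 − 1 = 2.7559%.
Asset B real return: 1.103/1.077 − 1 = 2.4141%.
Difference: 2.7559 − 2.4141 = 0.3418 pp.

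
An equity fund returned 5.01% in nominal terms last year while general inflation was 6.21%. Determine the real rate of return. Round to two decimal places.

Real return via the Fisher equation: (1 + 5.01%)/(1 + 6.21%) − 1 = 1.0501/1.0621 − 1 ≈ -0.01130.

-1.13%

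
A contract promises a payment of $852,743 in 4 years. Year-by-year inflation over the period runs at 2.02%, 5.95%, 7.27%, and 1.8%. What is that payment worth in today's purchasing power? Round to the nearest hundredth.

$722,446.72

Price-level factor over 4 years: 1.0202 × 1.0595 × 1.0727 × 1.018 ≈ 1.1803541706.
Purchasing power today: $852,743 divided by that factor.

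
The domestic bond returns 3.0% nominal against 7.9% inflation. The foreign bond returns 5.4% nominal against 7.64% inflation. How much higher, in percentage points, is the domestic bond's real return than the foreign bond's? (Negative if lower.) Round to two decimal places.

The domestic bond real return: 1.030/1.079 − 1 = -4.541%.
The foreign bond real return: 1.054/1.0764 − 1 = -2.081%.
Difference: -4.541 − (-2.081) = -2.460 pp.

-2.46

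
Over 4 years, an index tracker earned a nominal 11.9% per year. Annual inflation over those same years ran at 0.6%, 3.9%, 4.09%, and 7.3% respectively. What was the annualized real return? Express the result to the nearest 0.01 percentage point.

7.65%

Cumulative inflation factor: 1.006 × 1.039 × 1.0409 × 1.073 ≈ 1.16741.
Nominal growth factor: 1.56791. Real growth factor = 1.56791 / 1.16741 ≈ 1.34307.
Annualized: 1.34307^(1/4) − 1 ≈ 0.07653.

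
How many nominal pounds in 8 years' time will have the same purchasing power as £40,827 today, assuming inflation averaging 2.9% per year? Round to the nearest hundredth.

Cumulative price-level factor: (1+2.9%)^8 ≈ 1.2569644591.
Multiplying £40,827 by the price-level factor gives the future nominal sum.

£51,318.09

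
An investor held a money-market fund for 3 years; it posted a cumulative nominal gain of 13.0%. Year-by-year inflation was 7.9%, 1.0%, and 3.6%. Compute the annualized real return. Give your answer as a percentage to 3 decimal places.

Cumulative inflation factor: 1.079 × 1.010 × 1.036 ≈ 1.12902.
Nominal growth factor: 1.13000. Real growth factor = 1.13000 / 1.12902 ≈ 1.00087.
Annualized: 1.00087^(1/3) − 1 ≈ 0.00029.

0.029%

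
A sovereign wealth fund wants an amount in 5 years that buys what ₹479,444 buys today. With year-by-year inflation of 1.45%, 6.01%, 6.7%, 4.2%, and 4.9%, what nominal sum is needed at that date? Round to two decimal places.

₹601,373.66

Cumulative price-level factor: 1.0145 × 1.0601 × 1.067 × 1.042 × 1.049 ≈ 1.2543147012.
The nominal amount required is ₹479,444 scaled up by that factor.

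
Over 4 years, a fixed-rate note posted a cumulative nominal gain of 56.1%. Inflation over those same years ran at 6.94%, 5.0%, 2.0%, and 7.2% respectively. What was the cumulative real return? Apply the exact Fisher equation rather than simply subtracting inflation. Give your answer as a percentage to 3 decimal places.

Cumulative inflation factor: 1.0694 × 1.050 × 1.020 × 1.072 ≈ 1.22779.
Nominal growth factor: 1.56100. Real growth factor = 1.56100 / 1.22779 ≈ 1.27139.
Total real return ≈ 27.1389%.

27.139%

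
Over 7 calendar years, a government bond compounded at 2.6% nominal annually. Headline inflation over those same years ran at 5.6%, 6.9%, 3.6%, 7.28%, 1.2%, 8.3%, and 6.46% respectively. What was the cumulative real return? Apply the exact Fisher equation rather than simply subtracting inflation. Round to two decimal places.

Cumulative inflation factor: 1.056 × 1.069 × 1.036 × 1.0728 × 1.012 × 1.083 × 1.0646 ≈ 1.46391.
Nominal growth factor: 1.19683. Real growth factor = 1.19683 / 1.46391 ≈ 0.81755.
Total real return ≈ -18.2447%.

-18.24%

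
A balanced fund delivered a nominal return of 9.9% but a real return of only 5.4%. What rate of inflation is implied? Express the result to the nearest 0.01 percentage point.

4.27%

From (1+r_nom) = (1+r_real)(1+π), we get 1+π = (1 + 9.9%)/(1 + 5.4%) = 1.099/1.054 ≈ 1.04269.
So π ≈ 4.2694%.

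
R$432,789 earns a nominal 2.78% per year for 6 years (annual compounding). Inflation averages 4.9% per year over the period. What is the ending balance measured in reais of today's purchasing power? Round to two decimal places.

R$382,890.83

Nominal value at maturity: R$432,789 × (1 + 2.78%)^6 ≈ R$510,185.24.
Price-level factor over 6 years: (1 + 4.9%)^6 ≈ 1.3324561607.
The maturity value deflated by that factor is the answer in today's purchasing power.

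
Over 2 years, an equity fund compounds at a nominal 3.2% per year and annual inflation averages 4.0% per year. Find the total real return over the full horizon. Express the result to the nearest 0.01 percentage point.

The annual real rate is (1+3.2%)/(1+4.0%) − 1 = -0.7692%.
Compounded over 2 years: (1 + -0.007692)^2 − 1 ≈ -0.01533.

-1.53%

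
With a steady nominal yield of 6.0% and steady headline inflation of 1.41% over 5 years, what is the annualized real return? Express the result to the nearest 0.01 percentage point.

4.53%

With constant rates the annual real return is the same each year: (1+6.0%)/(1+1.41%) − 1 = 0.04526.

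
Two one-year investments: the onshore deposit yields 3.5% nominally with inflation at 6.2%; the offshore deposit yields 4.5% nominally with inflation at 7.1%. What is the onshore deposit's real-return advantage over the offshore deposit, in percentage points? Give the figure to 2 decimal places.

The onshore deposit real return: 1.035/1.062 − 1 = -2.542%.
The offshore deposit real return: 1.045/1.071 − 1 = -2.428%.
Difference: -2.542 − (-2.428) = -0.114 pp.

-0.11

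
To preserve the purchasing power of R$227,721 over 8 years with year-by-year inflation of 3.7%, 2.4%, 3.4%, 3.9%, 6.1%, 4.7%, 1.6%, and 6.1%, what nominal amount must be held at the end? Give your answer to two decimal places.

R$311,092.14

Cumulative price-level factor: 1.037 × 1.024 × 1.034 × 1.039 × 1.061 × 1.047 × 1.016 × 1.061 ≈ 1.3661109008.
The nominal amount required is R$227,721 scaled up by that factor.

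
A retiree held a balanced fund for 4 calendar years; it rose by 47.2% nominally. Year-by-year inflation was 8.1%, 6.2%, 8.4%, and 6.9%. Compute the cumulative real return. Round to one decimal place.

Cumulative inflation factor: 1.081 × 1.062 × 1.084 × 1.069 ≈ 1.33032.
Nominal growth factor: 1.47200. Real growth factor = 1.47200 / 1.33032 ≈ 1.10650.
Total real return ≈ 10.6498%.

10.6%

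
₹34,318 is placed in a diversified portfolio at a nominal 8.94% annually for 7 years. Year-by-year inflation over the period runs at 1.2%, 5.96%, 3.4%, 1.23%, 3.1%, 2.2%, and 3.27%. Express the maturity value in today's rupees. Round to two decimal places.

₹51,167.90

Nominal value at maturity: ₹34,318 × (1 + 8.94%)^7 ≈ ₹62,493.32.
Price-level factor over 7 years: 1.012 × 1.0596 × 1.034 × 1.0123 × 1.031 × 1.022 × 1.0327 ≈ 1.2213382985.
Dividing the nominal maturity value by the price-level factor gives the value in today's money.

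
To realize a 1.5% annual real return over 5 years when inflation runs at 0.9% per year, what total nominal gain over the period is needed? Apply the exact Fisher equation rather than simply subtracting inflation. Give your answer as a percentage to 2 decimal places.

12.66%

Required annual nominal rate: (1+1.5%)(1+0.9%) − 1 = 2.4135%.
Cumulative over 5 years: (1 + 0.024135)^5 − 1 ≈ 0.12664.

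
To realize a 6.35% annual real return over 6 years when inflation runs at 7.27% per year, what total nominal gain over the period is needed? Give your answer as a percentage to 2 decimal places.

Required annual nominal rate: (1+6.35%)(1+7.27%) − 1 = 14.081645%.
Cumulative over 6 years: (1 + 0.14081645)^6 − 1 ≈ 1.20442.

120.44%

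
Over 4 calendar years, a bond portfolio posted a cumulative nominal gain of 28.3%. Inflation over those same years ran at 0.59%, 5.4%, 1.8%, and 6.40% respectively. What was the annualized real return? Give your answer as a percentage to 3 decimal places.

Cumulative inflation factor: 1.0059 × 1.054 × 1.018 × 1.0640 ≈ 1.14838.
Nominal growth factor: 1.28300. Real growth factor = 1.28300 / 1.14838 ≈ 1.11723.
Annualized: 1.11723^(1/4) − 1 ≈ 0.02810.

2.810%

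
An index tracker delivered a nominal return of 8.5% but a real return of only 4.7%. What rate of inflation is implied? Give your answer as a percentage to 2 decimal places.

From (1+r_nom) = (1+r_real)(1+π), we get 1+π = (1 + 8.5%)/(1 + 4.7%) = 1.085/1.047 ≈ 1.03629.
So π ≈ 3.6294%.

3.63%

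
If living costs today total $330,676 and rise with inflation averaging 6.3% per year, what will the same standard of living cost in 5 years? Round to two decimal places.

$448,816.69

Cumulative price-level factor: (1+6.3%)^5 ≈ 1.3572702272.
The nominal amount required is $330,676 scaled up by that factor.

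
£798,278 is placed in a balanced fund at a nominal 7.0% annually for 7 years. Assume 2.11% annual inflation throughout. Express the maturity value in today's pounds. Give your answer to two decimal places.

Nominal value at maturity: £798,278 × (1 + 7.0%)^7 ≈ £1,281,860.03.
Price-level factor over 7 years: (1 + 2.11%)^7 ≈ 1.1573852235.
The maturity value deflated by that factor is the answer in today's purchasing power.

£1,107,548.29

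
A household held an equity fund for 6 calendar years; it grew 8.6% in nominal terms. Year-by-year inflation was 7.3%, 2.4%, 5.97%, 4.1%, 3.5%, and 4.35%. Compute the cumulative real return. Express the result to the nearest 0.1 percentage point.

Cumulative inflation factor: 1.073 × 1.024 × 1.0597 × 1.041 × 1.035 × 1.0435 ≈ 1.30908.
Nominal growth factor: 1.08600. Real growth factor = 1.08600 / 1.30908 ≈ 0.82959.
Total real return ≈ -17.0410%.

-17.0%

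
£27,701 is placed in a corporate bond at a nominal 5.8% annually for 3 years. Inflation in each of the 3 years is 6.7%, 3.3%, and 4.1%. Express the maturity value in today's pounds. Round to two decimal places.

Nominal value at maturity: £27,701 × (1 + 5.8%)^3 ≈ £32,805.94.
Price-level factor over 3 years: 1.067 × 1.033 × 1.041 = 1.147401651.
The maturity value deflated by that factor is the answer in today's purchasing power.

£28,591.50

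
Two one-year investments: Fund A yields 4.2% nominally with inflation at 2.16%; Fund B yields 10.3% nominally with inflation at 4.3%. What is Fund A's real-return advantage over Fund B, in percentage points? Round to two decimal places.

-3.76

Fund A real return: 1.042/1.0216 − 1 = 1.997%.
Fund B real return: 1.103/1.043 − 1 = 5.753%.
Difference: 1.997 − 5.753 = -3.756 pp.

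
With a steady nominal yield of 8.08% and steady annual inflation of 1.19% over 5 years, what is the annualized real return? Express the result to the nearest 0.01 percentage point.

With constant rates the annual real return is the same each year: (1+8.08%)/(1+1.19%) − 1 = 0.06809.

6.81%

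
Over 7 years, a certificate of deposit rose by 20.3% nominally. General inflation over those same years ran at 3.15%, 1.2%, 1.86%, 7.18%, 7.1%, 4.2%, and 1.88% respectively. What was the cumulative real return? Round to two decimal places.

-7.16%

Cumulative inflation factor: 1.0315 × 1.012 × 1.0186 × 1.0718 × 1.071 × 1.042 × 1.0188 ≈ 1.29573.
Nominal growth factor: 1.20300. Real growth factor = 1.20300 / 1.29573 ≈ 0.92844.
Total real return ≈ -7.1563%.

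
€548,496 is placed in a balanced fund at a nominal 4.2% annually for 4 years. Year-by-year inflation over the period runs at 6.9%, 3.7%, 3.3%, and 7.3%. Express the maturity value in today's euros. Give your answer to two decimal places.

€526,244.82

Nominal value at maturity: €548,496 × (1 + 4.2%)^4 ≈ €646,612.86.
Price-level factor over 4 years: 1.069 × 1.037 × 1.033 × 1.073 ≈ 1.2287301222.
Dividing the nominal maturity value by the price-level factor gives the value in today's money.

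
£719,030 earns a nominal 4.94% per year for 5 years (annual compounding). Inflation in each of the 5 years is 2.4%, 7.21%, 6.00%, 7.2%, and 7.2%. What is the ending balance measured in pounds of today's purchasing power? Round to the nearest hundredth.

£684,260.74

Nominal value at maturity: £719,030 × (1 + 4.94%)^5 ≈ £915,065.77.
Price-level factor over 5 years: 1.024 × 1.0721 × 1.0600 × 1.072 × 1.072 ≈ 1.3373056782.
The maturity value deflated by that factor is the answer in today's purchasing power.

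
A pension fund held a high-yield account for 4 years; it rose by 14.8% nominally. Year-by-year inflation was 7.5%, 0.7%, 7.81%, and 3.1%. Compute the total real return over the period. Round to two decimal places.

-4.59%

Cumulative inflation factor: 1.075 × 1.007 × 1.0781 × 1.031 ≈ 1.20325.
Nominal growth factor: 1.14800. Real growth factor = 1.14800 / 1.20325 ≈ 0.95408.
Total real return ≈ -4.5917%.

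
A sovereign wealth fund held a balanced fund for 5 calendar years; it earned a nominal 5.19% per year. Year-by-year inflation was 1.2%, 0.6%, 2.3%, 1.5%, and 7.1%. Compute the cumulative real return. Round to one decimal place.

Cumulative inflation factor: 1.012 × 1.006 × 1.023 × 1.015 × 1.071 ≈ 1.13216.
Nominal growth factor: 1.28787. Real growth factor = 1.28787 / 1.13216 ≈ 1.13753.
Total real return ≈ 13.7529%.

13.8%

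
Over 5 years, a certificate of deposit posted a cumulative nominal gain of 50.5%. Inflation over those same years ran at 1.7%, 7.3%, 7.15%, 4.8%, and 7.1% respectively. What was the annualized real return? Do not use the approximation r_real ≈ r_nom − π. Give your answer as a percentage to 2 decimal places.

Cumulative inflation factor: 1.017 × 1.073 × 1.0715 × 1.048 × 1.071 ≈ 1.31239.
Nominal growth factor: 1.50500. Real growth factor = 1.50500 / 1.31239 ≈ 1.14676.
Annualized: 1.14676^(1/5) − 1 ≈ 0.02777.

2.78%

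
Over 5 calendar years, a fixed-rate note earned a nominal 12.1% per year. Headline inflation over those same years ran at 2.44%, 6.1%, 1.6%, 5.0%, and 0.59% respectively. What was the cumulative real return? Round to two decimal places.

51.78%

Cumulative inflation factor: 1.0244 × 1.061 × 1.016 × 1.050 × 1.0059 ≈ 1.16633.
Nominal growth factor: 1.77022. Real growth factor = 1.77022 / 1.16633 ≈ 1.51777.
Total real return ≈ 51.7768%.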